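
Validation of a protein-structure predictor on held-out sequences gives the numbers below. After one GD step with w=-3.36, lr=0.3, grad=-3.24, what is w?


w_new = w - α·∇
= -3.36 - 0.3·-3.24
= -3.36 + 0.972
= -2.388

-2.388


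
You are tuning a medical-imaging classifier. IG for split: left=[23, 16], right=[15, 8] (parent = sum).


Parent = [38, 24], H_parent = 0.9629
H_left = 0.9766 (n=39), H_right = 0.9321 (n=23)
H_children = (39/62)·0.9766 + (23/62)·0.9321 = 0.9601
IG = 0.9629 - 0.9601 = 0.0028

0.0028


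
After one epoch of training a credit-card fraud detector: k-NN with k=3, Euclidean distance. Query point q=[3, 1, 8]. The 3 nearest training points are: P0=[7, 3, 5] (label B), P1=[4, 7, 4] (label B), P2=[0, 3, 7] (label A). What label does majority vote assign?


d(q,P0) = 5.3852  (label B)
d(q,P1) = 7.2801  (label B)
d(q,P2) = 3.7417  (label A)
Votes: A=1, B=2
Majority → B

B


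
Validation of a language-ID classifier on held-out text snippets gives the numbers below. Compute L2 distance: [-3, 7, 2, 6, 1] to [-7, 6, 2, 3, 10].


d = √((-3+ 7)² + (7-6)² + (2-2)² + (6-3)² + (1-10)²)
  = √(16 + 1 + 0 + 9 + 81)
  = √107 = 10.3441

10.3441


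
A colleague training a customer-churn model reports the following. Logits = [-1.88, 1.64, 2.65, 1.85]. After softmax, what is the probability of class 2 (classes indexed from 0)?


Exponentials: e^-1.88=0.1526, e^1.64=5.1552, e^2.65=14.154, e^1.85=6.3598
Sum = 25.8216
Softmax = [0.0059, 0.1996, 0.5481, 0.2463]
p[2] = 14.154/25.8216 = 0.5481

0.5481


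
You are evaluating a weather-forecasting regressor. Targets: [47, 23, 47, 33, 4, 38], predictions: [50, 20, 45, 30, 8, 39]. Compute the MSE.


Squared errors: (47-50)²=9, (23-20)²=9, (47-45)²=4, (33-30)²=9, (4-8)²=16, (38-39)²=1
Sum = 48
MSE = 48/6 = 8

8


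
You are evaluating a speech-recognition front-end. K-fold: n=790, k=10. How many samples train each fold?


Fold size = 790/10 = 79
Training per fold = 790 - 79 = 711

711


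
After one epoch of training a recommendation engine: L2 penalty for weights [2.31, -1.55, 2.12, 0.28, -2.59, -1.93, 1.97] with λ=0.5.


‖w‖₂² = (2.31)² + (-1.55)² + (2.12)² + (0.28)² + (-2.59)² + (-1.93)² + (1.97)²
     = 5.3361 + 2.4025 + 4.4944 + 0.0784 + 6.7081 + 3.7249 + 3.8809
     = 26.6253
λ·‖w‖₂² = 0.5·26.6253 = 13.31265

13.31265


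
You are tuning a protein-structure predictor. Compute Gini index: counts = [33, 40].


Probabilities: [33/73, 40/73] ≈ [0.4521, 0.5479]
Σpᵢ² = (1089 + 1600)/73² = 2689/5329
Gini = 1 - Σpᵢ² = 1 - 2689/5329 = 0.4954

0.4954


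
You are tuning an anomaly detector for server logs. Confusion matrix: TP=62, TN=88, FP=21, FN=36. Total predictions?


Total = TP + TN + FP + FN
= 62 + 88 + 21 + 36
= 207
(Predicted positive: 83, predicted negative: 124)

207


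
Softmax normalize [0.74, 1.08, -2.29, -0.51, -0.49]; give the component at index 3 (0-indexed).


Exponentials: e^0.74=2.0959, e^1.08=2.9447, e^-2.29=0.1013, e^-0.51=0.6005, e^-0.49=0.6126
Sum = 6.355
Softmax = [0.3298, 0.4634, 0.0159, 0.0945, 0.0964]
p[3] = 0.6005/6.355 = 0.0945

0.0945


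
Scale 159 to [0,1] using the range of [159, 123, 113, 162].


min=113, max=162
(159-113)/(162-113) = 46/49 = 0.9388

0.9388


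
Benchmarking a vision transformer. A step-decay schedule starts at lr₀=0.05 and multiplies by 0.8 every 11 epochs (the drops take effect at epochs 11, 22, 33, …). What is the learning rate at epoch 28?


n_drops = ⌊28/11⌋ = 2
lr = 0.05·0.8^2 = 0.05·0.64 = 0.032

0.032


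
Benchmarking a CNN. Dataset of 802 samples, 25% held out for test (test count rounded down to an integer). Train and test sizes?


Test = ⌊802·25/100⌋ = 200
Train = 802 - 200 = 602

Train: 602, Test: 200


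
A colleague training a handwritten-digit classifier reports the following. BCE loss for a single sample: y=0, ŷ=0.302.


BCE = -[y·ln(p) + (1-y)·ln(1-p)]
= -0 - 1·ln(1-0.302)
= -ln(0.698) = 0.3595

0.3595


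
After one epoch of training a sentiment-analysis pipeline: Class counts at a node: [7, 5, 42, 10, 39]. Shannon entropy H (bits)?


Probabilities: [7/103, 5/103, 42/103, 10/103, 39/103] ≈ [0.068, 0.0485, 0.4078, 0.0971, 0.3786]
H = -((7/103)·log₂(7/103) + (5/103)·log₂(5/103) + (42/103)·log₂(42/103) + (10/103)·log₂(10/103) + (39/103)·log₂(39/103))
  = 1.8604 bits

1.8604 bits


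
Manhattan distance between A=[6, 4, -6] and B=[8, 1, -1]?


d = |6-8| + |4-1| + |-6+ 1|
  = 2 + 3 + 5
  = 10

10


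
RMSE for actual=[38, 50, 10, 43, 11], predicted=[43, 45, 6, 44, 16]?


MSE = 92/5 = 18.4
RMSE = √(92/5) = 4.2895

4.2895


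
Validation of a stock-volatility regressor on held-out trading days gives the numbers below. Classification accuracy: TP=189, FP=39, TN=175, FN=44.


Accuracy = (TP+TN)/(TP+TN+FP+FN)
= (189+175)/(447)
= 364/447 = 81.43%

81.43%


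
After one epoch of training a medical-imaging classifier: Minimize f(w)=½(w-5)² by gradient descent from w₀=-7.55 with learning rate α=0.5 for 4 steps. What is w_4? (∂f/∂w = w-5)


step 1: grad = -7.55-5 = -12.55; w = -7.55 - 0.5·(-12.55) = -1.275
step 2: grad = -1.275-5 = -6.275; w = -1.275 - 0.5·(-6.275) = 1.8625
step 3: grad = 1.8625-5 = -3.1375; w = 1.8625 - 0.5·(-3.1375) = 3.43125
step 4: grad = 3.43125-5 = -1.56875; w = 3.43125 - 0.5·(-1.56875) = 4.215625

4.215625


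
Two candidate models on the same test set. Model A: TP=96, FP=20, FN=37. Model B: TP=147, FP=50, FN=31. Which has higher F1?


Model A: P=96/116=0.8276, R=96/133=0.7218, F1=2PR/(P+R)=2TP/(2TP+FP+FN)=192/249=0.7711
Model B: P=147/197=0.7462, R=147/178=0.8258, F1=2PR/(P+R)=2TP/(2TP+FP+FN)=294/375=0.784
0.7711 < 0.784 → Model B

Model B


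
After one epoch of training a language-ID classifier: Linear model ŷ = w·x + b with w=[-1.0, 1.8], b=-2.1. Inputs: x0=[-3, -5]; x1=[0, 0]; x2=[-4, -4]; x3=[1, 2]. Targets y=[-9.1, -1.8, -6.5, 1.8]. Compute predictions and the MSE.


ŷ0 = (-1.0)·(-3) + (1.8)·(-5) - 2.1 = -8.1
ŷ1 = (-1.0)·(0) + (1.8)·(0) - 2.1 = -2.1
ŷ2 = (-1.0)·(-4) + (1.8)·(-4) - 2.1 = -5.3
ŷ3 = (-1.0)·(1) + (1.8)·(2) - 2.1 = 0.5
errors² = [1.0, 0.09, 1.44, 1.69]
MSE = 4.2200/4 = 1.055

1.055


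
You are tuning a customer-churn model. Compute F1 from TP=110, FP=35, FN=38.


Precision = 110/145 = 0.7586
Recall = 110/148 = 0.7432
F1 = 2·P·R/(P+R) = 2·TP/(2·TP+FP+FN) = 220/(220+35+38) = 220/293 = 0.7509

0.7509


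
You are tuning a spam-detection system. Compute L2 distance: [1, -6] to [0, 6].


d = √((1-0)² + (-6-6)²)
  = √(1 + 144)
  = √145 = 12.0416

12.0416


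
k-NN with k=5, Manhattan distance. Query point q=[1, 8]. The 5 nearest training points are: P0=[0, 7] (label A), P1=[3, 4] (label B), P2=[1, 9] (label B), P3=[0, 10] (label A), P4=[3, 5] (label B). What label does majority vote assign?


d(q,P0) = 2  (label A)
d(q,P1) = 6  (label B)
d(q,P2) = 1  (label B)
d(q,P3) = 3  (label A)
d(q,P4) = 5  (label B)
Votes: A=2, B=3
Majority → B

B


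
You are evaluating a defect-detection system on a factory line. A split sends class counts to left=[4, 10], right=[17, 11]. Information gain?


Parent = [21, 21], H_parent = 1
H_left = 0.8631 (n=14), H_right = 0.9666 (n=28)
H_children = (14/42)·0.8631 + (28/42)·0.9666 = 0.9321
IG = 1 - 0.9321 = 0.0679

0.0679


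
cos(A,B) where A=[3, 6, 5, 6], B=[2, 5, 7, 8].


A·B = 3·2 + 6·5 + 5·7 + 6·8 = 119
‖A‖ = √106 = 10.2956, ‖B‖ = √142 = 11.9164
cos = 119/(√106·√142) = 119/√15052 = 0.97

0.97


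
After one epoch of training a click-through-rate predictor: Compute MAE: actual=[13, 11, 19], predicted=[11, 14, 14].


Absolute errors: |13-11|=2, |11-14|=3, |19-14|=5
Sum = 10
MAE = 10/3 = 10/3

10/3


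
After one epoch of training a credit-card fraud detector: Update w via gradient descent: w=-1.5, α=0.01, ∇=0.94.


w_new = w - α·∇
= -1.5 - 0.01·0.94
= -1.5 - 0.0094
= -1.5094

-1.5094


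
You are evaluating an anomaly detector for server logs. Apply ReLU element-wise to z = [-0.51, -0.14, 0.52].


ReLU(-0.51) = max(0, -0.51) = 0.0
ReLU(-0.14) = max(0, -0.14) = 0.0
ReLU(0.52) = max(0, 0.52) = 0.52
result = [0.0, 0.0, 0.52]

[0.0, 0.0, 0.52]


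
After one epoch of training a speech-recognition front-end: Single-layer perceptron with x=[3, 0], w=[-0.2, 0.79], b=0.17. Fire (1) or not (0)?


z = (3)·(-0.2) + (0)·(0.79) + 0.17
  = -0.43
step(z) = 0 (z<0)

0


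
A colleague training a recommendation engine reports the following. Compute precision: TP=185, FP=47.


Precision = TP/(TP+FP)
= 185/(185+47)
= 185/232 = 79.74%

79.74%


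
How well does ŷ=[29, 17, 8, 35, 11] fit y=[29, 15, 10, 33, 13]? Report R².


ȳ = 20
SS_res = Σ(y-ŷ)² = 16
SS_tot = Σ(y-ȳ)² = 424
R² = 1 - SS_res/SS_tot = 1 - 0.0377 = 0.9623

0.9623


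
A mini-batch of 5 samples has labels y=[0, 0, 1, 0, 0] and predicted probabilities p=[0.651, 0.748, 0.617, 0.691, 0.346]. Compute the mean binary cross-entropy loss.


L[0] = -ln(1-0.651) = -ln(0.349) = 1.0527
L[1] = -ln(1-0.748) = -ln(0.252) = 1.3783
L[2] = -ln(0.617) = 0.4829
L[3] = -ln(1-0.691) = -ln(0.309) = 1.1744
L[4] = -ln(1-0.346) = -ln(0.654) = 0.4246
mean = (1.0527 + 1.3783 + 0.4829 + 1.1744 + 0.4246)/5 = 0.9026

0.9026


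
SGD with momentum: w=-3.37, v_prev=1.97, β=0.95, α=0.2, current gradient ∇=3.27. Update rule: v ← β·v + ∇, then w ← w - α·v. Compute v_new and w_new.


v_new = 0.95·1.97 + 3.27 = 1.8715 + 3.27 = 5.1415
w_new = -3.37 - 0.2·5.1415 = -3.37 - 1.0283 = -4.3983

v_new=5.1415, w_new=-4.3983


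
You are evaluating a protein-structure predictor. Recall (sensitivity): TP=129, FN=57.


Recall = TP/(TP+FN)
= 129/(129+57)
= 129/186 = 69.35%

69.35%


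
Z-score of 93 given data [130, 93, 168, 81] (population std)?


μ = 118, σ = 34.0514
z = (93 - 118)/34.0514 = -0.7342

-0.7342


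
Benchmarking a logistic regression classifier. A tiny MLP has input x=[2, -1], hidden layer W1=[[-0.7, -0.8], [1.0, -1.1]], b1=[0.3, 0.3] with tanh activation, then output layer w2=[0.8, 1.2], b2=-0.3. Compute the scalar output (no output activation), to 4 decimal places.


z1[0] = (-0.7)·(2) + (-0.8)·(-1) + 0.3 = -0.3
z1[1] = (1.0)·(2) + (-1.1)·(-1) + 0.3 = 3.4
h = tanh(z1) = [-0.2913, 0.9978]
output = (0.8)·(-0.2913) + (1.2)·(0.9978) - 0.3 = 0.6643

0.6643


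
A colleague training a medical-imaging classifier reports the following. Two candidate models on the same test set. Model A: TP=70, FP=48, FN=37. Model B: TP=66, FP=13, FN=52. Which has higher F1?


Model A: P=70/118=0.5932, R=70/107=0.6542, F1=2PR/(P+R)=2TP/(2TP+FP+FN)=140/225=0.6222
Model B: P=66/79=0.8354, R=66/118=0.5593, F1=2PR/(P+R)=2TP/(2TP+FP+FN)=132/197=0.6701
0.6222 < 0.6701 → Model B

Model B


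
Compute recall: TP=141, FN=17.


Recall = TP/(TP+FN)
= 141/(141+17)
= 141/158 = 89.24%

89.24%


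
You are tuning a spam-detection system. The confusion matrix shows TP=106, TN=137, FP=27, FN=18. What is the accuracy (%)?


Accuracy = (TP+TN)/(TP+TN+FP+FN)
= (106+137)/(288)
= 243/288 = 84.38%

84.38%


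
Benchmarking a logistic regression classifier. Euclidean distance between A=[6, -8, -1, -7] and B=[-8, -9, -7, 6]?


d = √((6+ 8)² + (-8+ 9)² + (-1+ 7)² + (-7-6)²)
  = √(196 + 1 + 36 + 169)
  = √402 = 20.0499

20.0499


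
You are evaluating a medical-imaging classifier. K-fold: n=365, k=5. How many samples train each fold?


Fold size = 365/5 = 73
Training per fold = 365 - 73 = 292

292


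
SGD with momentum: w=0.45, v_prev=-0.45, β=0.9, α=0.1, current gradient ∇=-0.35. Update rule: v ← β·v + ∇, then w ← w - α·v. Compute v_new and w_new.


v_new = 0.9·-0.45 - 0.35 = -0.405 - 0.35 = -0.755
w_new = 0.45 - 0.1·-0.755 = 0.45 + 0.0755 = 0.5255

v_new=-0.755, w_new=0.5255


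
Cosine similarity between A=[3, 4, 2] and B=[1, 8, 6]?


A·B = 3·1 + 4·8 + 2·6 = 47
‖A‖ = √29 = 5.3852, ‖B‖ = √101 = 10.0499
cos = 47/(√29·√101) = 47/√2929 = 0.8684

0.8684


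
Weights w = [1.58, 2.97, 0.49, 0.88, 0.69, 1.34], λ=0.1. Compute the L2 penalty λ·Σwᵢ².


‖w‖₂² = (1.58)² + (2.97)² + (0.49)² + (0.88)² + (0.69)² + (1.34)²
     = 2.4964 + 8.8209 + 0.2401 + 0.7744 + 0.4761 + 1.7956
     = 14.6035
λ·‖w‖₂² = 0.1·14.6035 = 1.46035

1.46035


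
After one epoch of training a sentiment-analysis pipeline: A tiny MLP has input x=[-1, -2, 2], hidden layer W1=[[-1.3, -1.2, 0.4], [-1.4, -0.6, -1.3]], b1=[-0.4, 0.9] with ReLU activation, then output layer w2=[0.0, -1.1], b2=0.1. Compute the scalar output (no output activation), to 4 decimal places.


z1[0] = (-1.3)·(-1) + (-1.2)·(-2) + (0.4)·(2) - 0.4 = 4.1
z1[1] = (-1.4)·(-1) + (-0.6)·(-2) + (-1.3)·(2) + 0.9 = 0.9
h = ReLU(z1) = [4.1, 0.9]
output = (0.0)·(4.1) + (-1.1)·(0.9) + 0.1 = -0.89

-0.89


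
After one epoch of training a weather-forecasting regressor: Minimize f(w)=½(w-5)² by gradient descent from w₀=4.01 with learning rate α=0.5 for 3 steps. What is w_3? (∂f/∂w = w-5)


step 1: grad = 4.01-5 = -0.99; w = 4.01 - 0.5·(-0.99) = 4.505
step 2: grad = 4.505-5 = -0.495; w = 4.505 - 0.5·(-0.495) = 4.7525
step 3: grad = 4.7525-5 = -0.2475; w = 4.7525 - 0.5·(-0.2475) = 4.87625

4.87625


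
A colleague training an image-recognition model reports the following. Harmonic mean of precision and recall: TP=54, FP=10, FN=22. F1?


Precision = 54/64 = 0.8438
Recall = 54/76 = 0.7105
F1 = 2·P·R/(P+R) = 2·TP/(2·TP+FP+FN) = 108/(108+10+22) = 108/140 = 0.7714

0.7714


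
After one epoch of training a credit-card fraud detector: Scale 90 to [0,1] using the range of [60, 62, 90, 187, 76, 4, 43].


min=4, max=187
(90-4)/(187-4) = 86/183 = 0.4699

0.4699


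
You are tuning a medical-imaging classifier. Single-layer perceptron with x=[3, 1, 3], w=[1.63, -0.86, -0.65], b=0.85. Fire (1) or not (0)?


z = (3)·(1.63) + (1)·(-0.86) + (3)·(-0.65) + 0.85
  = 2.93
step(z) = 1 (z≥0)

1


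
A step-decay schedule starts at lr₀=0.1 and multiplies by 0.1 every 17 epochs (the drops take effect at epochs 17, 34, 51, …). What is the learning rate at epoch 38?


n_drops = ⌊38/17⌋ = 2
lr = 0.1·0.1^2 = 0.1·0.01 = 0.001

0.001


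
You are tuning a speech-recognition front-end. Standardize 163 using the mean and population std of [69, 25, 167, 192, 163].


μ = 123.2, σ = 64.5241
z = (163 - 123.2)/64.5241 = 0.6168

0.6168


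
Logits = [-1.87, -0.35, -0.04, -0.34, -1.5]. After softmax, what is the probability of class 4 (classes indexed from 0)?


Exponentials: e^-1.87=0.1541, e^-0.35=0.7047, e^-0.04=0.9608, e^-0.34=0.7118, e^-1.5=0.2231
Sum = 2.7545
Softmax = [0.056, 0.2558, 0.3488, 0.2584, 0.081]
p[4] = 0.2231/2.7545 = 0.081

0.081


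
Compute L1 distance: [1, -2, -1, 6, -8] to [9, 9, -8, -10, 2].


d = |1-9| + |-2-9| + |-1+ 8| + |6+ 10| + |-8-2|
  = 8 + 11 + 7 + 16 + 10
  = 52

52


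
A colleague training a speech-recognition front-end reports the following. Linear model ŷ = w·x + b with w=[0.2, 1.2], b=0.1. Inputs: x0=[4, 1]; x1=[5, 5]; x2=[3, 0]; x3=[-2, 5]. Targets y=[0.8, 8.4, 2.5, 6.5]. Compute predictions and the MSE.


ŷ0 = (0.2)·(4) + (1.2)·(1) + 0.1 = 2.1
ŷ1 = (0.2)·(5) + (1.2)·(5) + 0.1 = 7.1
ŷ2 = (0.2)·(3) + (1.2)·(0) + 0.1 = 0.7
ŷ3 = (0.2)·(-2) + (1.2)·(5) + 0.1 = 5.7
errors² = [1.69, 1.69, 3.24, 0.64]
MSE = 7.2600/4 = 1.815

1.815


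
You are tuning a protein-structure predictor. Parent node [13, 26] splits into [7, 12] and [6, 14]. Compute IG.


Parent = [13, 26], H_parent = 0.9183
H_left = 0.9495 (n=19), H_right = 0.8813 (n=20)
H_children = (19/39)·0.9495 + (20/39)·0.8813 = 0.9145
IG = 0.9183 - 0.9145 = 0.0038

0.0038


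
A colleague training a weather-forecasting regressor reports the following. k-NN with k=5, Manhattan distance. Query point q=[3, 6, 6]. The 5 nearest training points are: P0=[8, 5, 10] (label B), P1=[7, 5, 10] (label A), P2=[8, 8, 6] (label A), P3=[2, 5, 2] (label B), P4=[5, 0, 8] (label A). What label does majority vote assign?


d(q,P0) = 10  (label B)
d(q,P1) = 9  (label A)
d(q,P2) = 7  (label A)
d(q,P3) = 6  (label B)
d(q,P4) = 10  (label A)
Votes: A=3, B=2
Majority → A

A


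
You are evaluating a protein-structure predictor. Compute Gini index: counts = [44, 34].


Probabilities: [44/78, 34/78] ≈ [0.5641, 0.4359]
Σpᵢ² = (1936 + 1156)/78² = 3092/6084
Gini = 1 - Σpᵢ² = 1 - 3092/6084 = 0.4918

0.4918


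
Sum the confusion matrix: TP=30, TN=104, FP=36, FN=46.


Total = TP + TN + FP + FN
= 30 + 104 + 36 + 46
= 216
(Predicted positive: 66, predicted negative: 150)

216


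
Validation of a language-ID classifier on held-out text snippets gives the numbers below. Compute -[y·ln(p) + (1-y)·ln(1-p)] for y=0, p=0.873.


BCE = -[y·ln(p) + (1-y)·ln(1-p)]
= -0 - 1·ln(1-0.873)
= -ln(0.127) = 2.0636

2.0636


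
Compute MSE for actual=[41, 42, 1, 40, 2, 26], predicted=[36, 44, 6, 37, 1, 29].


Squared errors: (41-36)²=25, (42-44)²=4, (1-6)²=25, (40-37)²=9, (2-1)²=1, (26-29)²=9
Sum = 73
MSE = 73/6 = 73/6

73/6


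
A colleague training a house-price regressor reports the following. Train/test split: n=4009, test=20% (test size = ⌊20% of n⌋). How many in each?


Test = ⌊4009·20/100⌋ = 801
Train = 4009 - 801 = 3208

Train: 3208, Test: 801


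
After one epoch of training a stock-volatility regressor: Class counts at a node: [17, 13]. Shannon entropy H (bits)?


Probabilities: [17/30, 13/30] ≈ [0.5667, 0.4333]
H = -((17/30)·log₂(17/30) + (13/30)·log₂(13/30))
  = 0.9871 bits

0.9871 bits


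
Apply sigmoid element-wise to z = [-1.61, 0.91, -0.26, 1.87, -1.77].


σ(-1.61) = 1/(1+e^1.61) = 0.1666
σ(0.91) = 1/(1+e^-0.91) = 0.713
σ(-0.26) = 1/(1+e^0.26) = 0.4354
σ(1.87) = 1/(1+e^-1.87) = 0.8665
σ(-1.77) = 1/(1+e^1.77) = 0.1455
result = [0.1666, 0.713, 0.4354, 0.8665, 0.1455]

[0.1666, 0.713, 0.4354, 0.8665, 0.1455]


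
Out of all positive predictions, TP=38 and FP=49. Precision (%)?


Precision = TP/(TP+FP)
= 38/(38+49)
= 38/87 = 43.68%

43.68%


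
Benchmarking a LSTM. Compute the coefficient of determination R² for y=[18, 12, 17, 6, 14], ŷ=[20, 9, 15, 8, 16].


ȳ = 13.4
SS_res = Σ(y-ŷ)² = 25
SS_tot = Σ(y-ȳ)² = 91.2
R² = 1 - SS_res/SS_tot = 1 - 0.2741 = 0.7259

0.7259


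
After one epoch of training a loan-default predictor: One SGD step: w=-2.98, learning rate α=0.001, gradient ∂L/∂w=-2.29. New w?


w_new = w - α·∇
= -2.98 - 0.001·-2.29
= -2.98 + 0.00229
= -2.97771

-2.97771


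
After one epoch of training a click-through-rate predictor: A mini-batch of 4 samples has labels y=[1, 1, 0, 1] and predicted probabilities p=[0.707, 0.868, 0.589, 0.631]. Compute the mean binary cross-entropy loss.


L[0] = -ln(0.707) = 0.3467
L[1] = -ln(0.868) = 0.1416
L[2] = -ln(1-0.589) = -ln(0.411) = 0.8892
L[3] = -ln(0.631) = 0.4604
mean = (0.3467 + 0.1416 + 0.8892 + 0.4604)/4 = 0.4595

0.4595


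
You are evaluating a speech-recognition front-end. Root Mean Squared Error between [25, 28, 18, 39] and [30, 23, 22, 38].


MSE = 67/4 = 16.75
RMSE = √(67/4) = 4.0927

4.0927


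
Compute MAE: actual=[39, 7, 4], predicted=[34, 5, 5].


Absolute errors: |39-34|=5, |7-5|=2, |4-5|=1
Sum = 8
MAE = 8/3 = 8/3

8/3


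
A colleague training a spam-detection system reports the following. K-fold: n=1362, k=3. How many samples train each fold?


Fold size = 1362/3 = 454
Training per fold = 1362 - 454 = 908

908


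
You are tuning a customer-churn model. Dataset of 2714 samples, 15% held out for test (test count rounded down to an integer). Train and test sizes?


Test = ⌊2714·15/100⌋ = 407
Train = 2714 - 407 = 2307

Train: 2307, Test: 407


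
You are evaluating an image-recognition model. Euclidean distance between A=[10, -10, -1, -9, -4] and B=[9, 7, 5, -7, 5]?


d = √((10-9)² + (-10-7)² + (-1-5)² + (-9+ 7)² + (-4-5)²)
  = √(1 + 289 + 36 + 4 + 81)
  = √411 = 20.2731

20.2731


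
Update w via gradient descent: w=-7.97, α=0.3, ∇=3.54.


w_new = w - α·∇
= -7.97 - 0.3·3.54
= -7.97 - 1.062
= -9.032

-9.032


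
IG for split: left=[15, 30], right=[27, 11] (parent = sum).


Parent = [42, 41], H_parent = 0.9999
H_left = 0.9183 (n=45), H_right = 0.868 (n=38)
H_children = (45/83)·0.9183 + (38/83)·0.868 = 0.8953
IG = 0.9999 - 0.8953 = 0.1046

0.1046


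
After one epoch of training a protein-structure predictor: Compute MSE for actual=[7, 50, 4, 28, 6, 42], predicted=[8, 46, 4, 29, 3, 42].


Squared errors: (7-8)²=1, (50-46)²=16, (4-4)²=0, (28-29)²=1, (6-3)²=9, (42-42)²=0
Sum = 27
MSE = 27/6 = 9/2

9/2


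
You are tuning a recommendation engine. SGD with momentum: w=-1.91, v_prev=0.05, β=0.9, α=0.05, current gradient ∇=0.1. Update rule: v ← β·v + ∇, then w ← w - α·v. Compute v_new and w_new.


v_new = 0.9·0.05 + 0.1 = 0.045 + 0.1 = 0.145
w_new = -1.91 - 0.05·0.145 = -1.91 - 0.00725 = -1.91725

v_new=0.145, w_new=-1.91725


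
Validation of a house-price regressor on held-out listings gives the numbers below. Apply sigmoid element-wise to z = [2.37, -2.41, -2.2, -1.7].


σ(2.37) = 1/(1+e^-2.37) = 0.9145
σ(-2.41) = 1/(1+e^2.41) = 0.0824
σ(-2.2) = 1/(1+e^2.2) = 0.0998
σ(-1.7) = 1/(1+e^1.7) = 0.1545
result = [0.9145, 0.0824, 0.0998, 0.1545]

[0.9145, 0.0824, 0.0998, 0.1545]


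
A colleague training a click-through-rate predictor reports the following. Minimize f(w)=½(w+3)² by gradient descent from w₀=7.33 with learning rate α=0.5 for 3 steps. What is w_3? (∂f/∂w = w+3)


step 1: grad = 7.33+3 = 10.33; w = 7.33 - 0.5·(10.33) = 2.165
step 2: grad = 2.165+3 = 5.165; w = 2.165 - 0.5·(5.165) = -0.4175
step 3: grad = -0.4175+3 = 2.5825; w = -0.4175 - 0.5·(2.5825) = -1.70875

-1.70875


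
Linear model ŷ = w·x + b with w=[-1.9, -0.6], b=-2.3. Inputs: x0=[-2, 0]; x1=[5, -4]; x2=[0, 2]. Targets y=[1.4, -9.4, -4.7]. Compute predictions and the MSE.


ŷ0 = (-1.9)·(-2) + (-0.6)·(0) - 2.3 = 1.5
ŷ1 = (-1.9)·(5) + (-0.6)·(-4) - 2.3 = -9.4
ŷ2 = (-1.9)·(0) + (-0.6)·(2) - 2.3 = -3.5
errors² = [0.01, 0.0, 1.44]
MSE = 1.4500/3 = 0.4833

0.4833


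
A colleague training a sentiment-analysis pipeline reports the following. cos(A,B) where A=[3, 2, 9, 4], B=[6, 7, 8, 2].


A·B = 3·6 + 2·7 + 9·8 + 4·2 = 112
‖A‖ = √110 = 10.4881, ‖B‖ = √153 = 12.3693
cos = 112/(√110·√153) = 112/√16830 = 0.8633

0.8633


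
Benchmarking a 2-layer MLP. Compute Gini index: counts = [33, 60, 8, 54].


Probabilities: [33/155, 60/155, 8/155, 54/155] ≈ [0.2129, 0.3871, 0.0516, 0.3484]
Σpᵢ² = (1089 + 3600 + 64 + 2916)/155² = 7669/24025
Gini = 1 - Σpᵢ² = 1 - 7669/24025 = 0.6808

0.6808


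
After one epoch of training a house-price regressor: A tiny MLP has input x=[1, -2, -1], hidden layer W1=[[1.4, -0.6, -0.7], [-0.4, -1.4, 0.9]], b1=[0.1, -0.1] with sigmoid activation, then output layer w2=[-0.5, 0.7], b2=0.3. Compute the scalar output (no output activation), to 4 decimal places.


z1[0] = (1.4)·(1) + (-0.6)·(-2) + (-0.7)·(-1) + 0.1 = 3.4
z1[1] = (-0.4)·(1) + (-1.4)·(-2) + (0.9)·(-1) - 0.1 = 1.4
h = sigmoid(z1) = [0.9677, 0.8022]
output = (-0.5)·(0.9677) + (0.7)·(0.8022) + 0.3 = 0.3777

0.3777


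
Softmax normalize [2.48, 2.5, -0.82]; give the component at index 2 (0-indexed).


Exponentials: e^2.48=11.9413, e^2.5=12.1825, e^-0.82=0.4404
Sum = 24.5642
Softmax = [0.4861, 0.4959, 0.0179]
p[2] = 0.4404/24.5642 = 0.0179

0.0179


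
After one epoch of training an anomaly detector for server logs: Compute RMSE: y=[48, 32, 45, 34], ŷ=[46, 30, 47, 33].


MSE = 13/4 = 3.25
RMSE = √(13/4) = 1.8028

1.8028


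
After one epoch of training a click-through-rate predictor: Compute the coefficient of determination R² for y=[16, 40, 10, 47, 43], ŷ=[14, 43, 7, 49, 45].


ȳ = 31.2
SS_res = Σ(y-ŷ)² = 30
SS_tot = Σ(y-ȳ)² = 1146.8
R² = 1 - SS_res/SS_tot = 1 - 0.0262 = 0.9738

0.9738


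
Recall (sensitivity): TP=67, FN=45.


Recall = TP/(TP+FN)
= 67/(67+45)
= 67/112 = 59.82%

59.82%


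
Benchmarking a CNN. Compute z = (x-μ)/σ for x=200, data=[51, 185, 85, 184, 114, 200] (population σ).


μ = 136.5, σ = 56.4351
z = (200 - 136.5)/56.4351 = 1.1252

1.1252


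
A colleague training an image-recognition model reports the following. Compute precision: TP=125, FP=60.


Precision = TP/(TP+FP)
= 125/(125+60)
= 125/185 = 67.57%

67.57%


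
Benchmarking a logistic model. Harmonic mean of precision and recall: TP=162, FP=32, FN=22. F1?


Precision = 162/194 = 0.8351
Recall = 162/184 = 0.8804
F1 = 2·P·R/(P+R) = 2·TP/(2·TP+FP+FN) = 324/(324+32+22) = 324/378 = 0.8571

0.8571


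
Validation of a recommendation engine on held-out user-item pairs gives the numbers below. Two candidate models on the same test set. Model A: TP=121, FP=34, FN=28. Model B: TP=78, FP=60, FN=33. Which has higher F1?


Model A: P=121/155=0.7806, R=121/149=0.8121, F1=2PR/(P+R)=2TP/(2TP+FP+FN)=242/304=0.7961
Model B: P=78/138=0.5652, R=78/111=0.7027, F1=2PR/(P+R)=2TP/(2TP+FP+FN)=156/249=0.6265
0.7961 > 0.6265 → Model A

Model A


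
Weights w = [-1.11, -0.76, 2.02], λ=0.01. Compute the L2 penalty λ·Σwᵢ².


‖w‖₂² = (-1.11)² + (-0.76)² + (2.02)²
     = 1.2321 + 0.5776 + 4.0804
     = 5.8901
λ·‖w‖₂² = 0.01·5.8901 = 0.058901

0.058901


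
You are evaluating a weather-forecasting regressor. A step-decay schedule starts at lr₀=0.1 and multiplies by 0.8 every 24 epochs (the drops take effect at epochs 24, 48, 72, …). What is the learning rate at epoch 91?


n_drops = ⌊91/24⌋ = 3
lr = 0.1·0.8^3 = 0.1·0.512 = 0.0512

0.0512


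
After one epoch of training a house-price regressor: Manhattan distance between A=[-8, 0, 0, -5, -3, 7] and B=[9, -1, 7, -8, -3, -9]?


d = |-8-9| + |0+ 1| + |0-7| + |-5+ 8| + |-3+ 3| + |7+ 9|
  = 17 + 1 + 7 + 3 + 0 + 16
  = 44

44


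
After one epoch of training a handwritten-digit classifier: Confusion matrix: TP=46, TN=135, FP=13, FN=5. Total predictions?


Total = TP + TN + FP + FN
= 46 + 135 + 13 + 5
= 199
(Predicted positive: 59, predicted negative: 140)

199


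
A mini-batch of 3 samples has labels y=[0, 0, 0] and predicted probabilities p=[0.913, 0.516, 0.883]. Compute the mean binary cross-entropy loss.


L[0] = -ln(1-0.913) = -ln(0.087) = 2.4418
L[1] = -ln(1-0.516) = -ln(0.484) = 0.7257
L[2] = -ln(1-0.883) = -ln(0.117) = 2.1456
mean = (2.4418 + 0.7257 + 2.1456)/3 = 1.771

1.771


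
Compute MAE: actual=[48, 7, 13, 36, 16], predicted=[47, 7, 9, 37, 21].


Absolute errors: |48-47|=1, |7-7|=0, |13-9|=4, |36-37|=1, |16-21|=5
Sum = 11
MAE = 11/5 = 11/5

11/5


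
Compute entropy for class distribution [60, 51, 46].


Probabilities: [60/157, 51/157, 46/157] ≈ [0.3822, 0.3248, 0.293]
H = -((60/157)·log₂(60/157) + (51/157)·log₂(51/157) + (46/157)·log₂(46/157))
  = 1.5762 bits

1.5762 bits


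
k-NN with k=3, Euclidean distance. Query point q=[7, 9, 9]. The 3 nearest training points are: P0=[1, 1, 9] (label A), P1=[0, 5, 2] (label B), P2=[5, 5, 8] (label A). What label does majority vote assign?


d(q,P0) = 10.0  (label A)
d(q,P1) = 10.6771  (label B)
d(q,P2) = 4.5826  (label A)
Votes: A=2, B=1
Majority → A

A


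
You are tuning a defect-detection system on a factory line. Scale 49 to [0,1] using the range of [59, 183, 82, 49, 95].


min=49, max=183
(49-49)/(183-49) = 0/134 = 0.0

0.0


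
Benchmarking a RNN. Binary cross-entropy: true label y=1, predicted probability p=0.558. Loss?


BCE = -[y·ln(p) + (1-y)·ln(1-p)]
= -1·ln(0.558) - 0
= -ln(0.558) = 0.5834

0.5834


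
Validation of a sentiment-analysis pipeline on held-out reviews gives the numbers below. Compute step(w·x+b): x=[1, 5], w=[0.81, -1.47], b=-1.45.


z = (1)·(0.81) + (5)·(-1.47) - 1.45
  = -7.99
step(z) = 0 (z<0)

0


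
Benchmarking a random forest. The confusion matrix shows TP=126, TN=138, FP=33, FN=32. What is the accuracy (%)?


Accuracy = (TP+TN)/(TP+TN+FP+FN)
= (126+138)/(329)
= 264/329 = 80.24%

80.24%


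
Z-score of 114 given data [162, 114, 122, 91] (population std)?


μ = 122.25, σ = 25.6162
z = (114 - 122.25)/25.6162 = -0.3221

-0.3221


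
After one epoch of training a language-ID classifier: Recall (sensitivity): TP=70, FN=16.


Recall = TP/(TP+FN)
= 70/(70+16)
= 70/86 = 81.4%

81.4%


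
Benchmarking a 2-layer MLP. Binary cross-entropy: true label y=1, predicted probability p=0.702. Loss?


BCE = -[y·ln(p) + (1-y)·ln(1-p)]
= -1·ln(0.702) - 0
= -ln(0.702) = 0.3538

0.3538


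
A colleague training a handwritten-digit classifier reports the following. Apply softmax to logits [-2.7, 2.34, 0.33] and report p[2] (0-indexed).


Exponentials: e^-2.7=0.0672, e^2.34=10.3812, e^0.33=1.391
Sum = 11.8394
Softmax = [0.0057, 0.8768, 0.1175]
p[2] = 1.391/11.8394 = 0.1175

0.1175


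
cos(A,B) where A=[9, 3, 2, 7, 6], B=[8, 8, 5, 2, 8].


A·B = 9·8 + 3·8 + 2·5 + 7·2 + 6·8 = 168
‖A‖ = √179 = 13.3791, ‖B‖ = √221 = 14.8661
cos = 168/(√179·√221) = 168/√39559 = 0.8447

0.8447


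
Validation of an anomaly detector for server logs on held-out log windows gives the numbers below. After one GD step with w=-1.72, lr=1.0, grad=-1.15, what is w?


w_new = w - α·∇
= -1.72 - 1.0·-1.15
= -1.72 + 1.15
= -0.57

-0.57


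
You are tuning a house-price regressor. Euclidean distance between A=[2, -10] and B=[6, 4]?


d = √((2-6)² + (-10-4)²)
  = √(16 + 196)
  = √212 = 14.5602

14.5602


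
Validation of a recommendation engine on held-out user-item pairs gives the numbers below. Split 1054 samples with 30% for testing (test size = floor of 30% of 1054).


Test = ⌊1054·30/100⌋ = 316
Train = 1054 - 316 = 738

Train: 738, Test: 316


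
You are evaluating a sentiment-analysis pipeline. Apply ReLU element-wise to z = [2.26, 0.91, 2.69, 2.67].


ReLU(2.26) = max(0, 2.26) = 2.26
ReLU(0.91) = max(0, 0.91) = 0.91
ReLU(2.69) = max(0, 2.69) = 2.69
ReLU(2.67) = max(0, 2.67) = 2.67
result = [2.26, 0.91, 2.69, 2.67]

[2.26, 0.91, 2.69, 2.67]


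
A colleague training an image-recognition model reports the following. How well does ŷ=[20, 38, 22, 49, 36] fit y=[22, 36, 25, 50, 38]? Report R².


ȳ = 34.2
SS_res = Σ(y-ŷ)² = 22
SS_tot = Σ(y-ȳ)² = 500.8
R² = 1 - SS_res/SS_tot = 1 - 0.0439 = 0.9561

0.9561


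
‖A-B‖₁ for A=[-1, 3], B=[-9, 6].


d = |-1+ 9| + |3-6|
  = 8 + 3
  = 11

11


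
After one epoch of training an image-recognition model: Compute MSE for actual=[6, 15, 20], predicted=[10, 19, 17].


Squared errors: (6-10)²=16, (15-19)²=16, (20-17)²=9
Sum = 41
MSE = 41/3 = 41/3

41/3


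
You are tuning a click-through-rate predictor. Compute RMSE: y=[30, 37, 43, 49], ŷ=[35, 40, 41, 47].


MSE = 42/4 = 10.5
RMSE = √(42/4) = 3.2404

3.2404


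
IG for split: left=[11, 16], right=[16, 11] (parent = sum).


Parent = [27, 27], H_parent = 1
H_left = 0.9751 (n=27), H_right = 0.9751 (n=27)
H_children = (27/54)·0.9751 + (27/54)·0.9751 = 0.9751
IG = 1 - 0.9751 = 0.0249

0.0249


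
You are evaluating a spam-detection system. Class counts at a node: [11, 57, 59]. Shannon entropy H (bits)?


Probabilities: [11/127, 57/127, 59/127] ≈ [0.0866, 0.4488, 0.4646]
H = -((11/127)·log₂(11/127) + (57/127)·log₂(57/127) + (59/127)·log₂(59/127))
  = 1.3383 bits

1.3383 bits


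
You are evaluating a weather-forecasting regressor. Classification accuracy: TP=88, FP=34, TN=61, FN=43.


Accuracy = (TP+TN)/(TP+TN+FP+FN)
= (88+61)/(226)
= 149/226 = 65.93%

65.93%


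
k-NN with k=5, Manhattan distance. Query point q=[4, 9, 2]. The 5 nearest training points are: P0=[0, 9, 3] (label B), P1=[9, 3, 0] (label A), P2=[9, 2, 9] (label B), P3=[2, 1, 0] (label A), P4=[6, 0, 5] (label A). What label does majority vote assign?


d(q,P0) = 5  (label B)
d(q,P1) = 13  (label A)
d(q,P2) = 19  (label B)
d(q,P3) = 12  (label A)
d(q,P4) = 14  (label A)
Votes: A=3, B=2
Majority → A

A


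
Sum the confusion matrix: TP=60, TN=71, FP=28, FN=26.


Total = TP + TN + FP + FN
= 60 + 71 + 28 + 26
= 185
(Predicted positive: 88, predicted negative: 97)

185


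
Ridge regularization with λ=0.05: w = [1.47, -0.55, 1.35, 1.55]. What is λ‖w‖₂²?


‖w‖₂² = (1.47)² + (-0.55)² + (1.35)² + (1.55)²
     = 2.1609 + 0.3025 + 1.8225 + 2.4025
     = 6.6884
λ·‖w‖₂² = 0.05·6.6884 = 0.33442

0.33442


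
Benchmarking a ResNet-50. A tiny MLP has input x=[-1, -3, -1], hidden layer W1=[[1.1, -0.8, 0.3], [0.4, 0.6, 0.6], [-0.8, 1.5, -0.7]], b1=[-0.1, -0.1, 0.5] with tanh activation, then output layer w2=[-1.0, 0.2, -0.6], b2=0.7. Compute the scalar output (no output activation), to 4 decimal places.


z1[0] = (1.1)·(-1) + (-0.8)·(-3) + (0.3)·(-1) - 0.1 = 0.9
z1[1] = (0.4)·(-1) + (0.6)·(-3) + (0.6)·(-1) - 0.1 = -2.9
z1[2] = (-0.8)·(-1) + (1.5)·(-3) + (-0.7)·(-1) + 0.5 = -2.5
h = tanh(z1) = [0.7163, -0.994, -0.9866]
output = (-1.0)·(0.7163) + (0.2)·(-0.994) + (-0.6)·(-0.9866) + 0.7 = 0.3769

0.3769


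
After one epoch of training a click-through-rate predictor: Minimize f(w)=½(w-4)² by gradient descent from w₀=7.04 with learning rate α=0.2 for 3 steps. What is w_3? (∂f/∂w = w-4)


step 1: grad = 7.04-4 = 3.04; w = 7.04 - 0.2·(3.04) = 6.432
step 2: grad = 6.432-4 = 2.432; w = 6.432 - 0.2·(2.432) = 5.9456
step 3: grad = 5.9456-4 = 1.9456; w = 5.9456 - 0.2·(1.9456) = 5.55648

5.55648


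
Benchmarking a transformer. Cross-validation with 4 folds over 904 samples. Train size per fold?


Fold size = 904/4 = 226
Training per fold = 904 - 226 = 678

678


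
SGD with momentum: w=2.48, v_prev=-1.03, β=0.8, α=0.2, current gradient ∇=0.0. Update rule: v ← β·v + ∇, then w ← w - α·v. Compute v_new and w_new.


v_new = 0.8·-1.03 + 0.0 = -0.824 + 0.0 = -0.824
w_new = 2.48 - 0.2·-0.824 = 2.48 + 0.1648 = 2.6448

v_new=-0.824, w_new=2.6448


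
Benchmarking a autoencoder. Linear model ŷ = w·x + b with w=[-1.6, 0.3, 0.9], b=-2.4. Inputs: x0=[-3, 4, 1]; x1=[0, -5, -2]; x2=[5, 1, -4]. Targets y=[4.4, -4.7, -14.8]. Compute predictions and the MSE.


ŷ0 = (-1.6)·(-3) + (0.3)·(4) + (0.9)·(1) - 2.4 = 4.5
ŷ1 = (-1.6)·(0) + (0.3)·(-5) + (0.9)·(-2) - 2.4 = -5.7
ŷ2 = (-1.6)·(5) + (0.3)·(1) + (0.9)·(-4) - 2.4 = -13.7
errors² = [0.01, 1.0, 1.21]
MSE = 2.2200/3 = 0.74

0.74


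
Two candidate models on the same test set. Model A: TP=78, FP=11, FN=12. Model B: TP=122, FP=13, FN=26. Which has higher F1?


Model A: P=78/89=0.8764, R=78/90=0.8667, F1=2PR/(P+R)=2TP/(2TP+FP+FN)=156/179=0.8715
Model B: P=122/135=0.9037, R=122/148=0.8243, F1=2PR/(P+R)=2TP/(2TP+FP+FN)=244/283=0.8622
0.8715 > 0.8622 → Model A

Model A


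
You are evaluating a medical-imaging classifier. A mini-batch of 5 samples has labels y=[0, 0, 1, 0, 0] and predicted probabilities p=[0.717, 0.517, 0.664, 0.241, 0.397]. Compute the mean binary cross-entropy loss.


L[0] = -ln(1-0.717) = -ln(0.283) = 1.2623
L[1] = -ln(1-0.517) = -ln(0.483) = 0.7277
L[2] = -ln(0.664) = 0.4095
L[3] = -ln(1-0.241) = -ln(0.759) = 0.2758
L[4] = -ln(1-0.397) = -ln(0.603) = 0.5058
mean = (1.2623 + 0.7277 + 0.4095 + 0.2758 + 0.5058)/5 = 0.6362

0.6362


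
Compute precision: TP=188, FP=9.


Precision = TP/(TP+FP)
= 188/(188+9)
= 188/197 = 95.43%

95.43%


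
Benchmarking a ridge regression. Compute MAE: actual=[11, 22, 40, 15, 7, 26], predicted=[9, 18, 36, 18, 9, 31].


Absolute errors: |11-9|=2, |22-18|=4, |40-36|=4, |15-18|=3, |7-9|=2, |26-31|=5
Sum = 20
MAE = 20/6 = 10/3

10/3


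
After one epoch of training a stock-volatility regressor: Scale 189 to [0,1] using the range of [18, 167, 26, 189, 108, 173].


min=18, max=189
(189-18)/(189-18) = 171/171 = 1.0

1.0


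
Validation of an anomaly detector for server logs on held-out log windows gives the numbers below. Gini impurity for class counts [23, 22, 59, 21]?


Probabilities: [23/125, 22/125, 59/125, 21/125] ≈ [0.184, 0.176, 0.472, 0.168]
Σpᵢ² = (529 + 484 + 3481 + 441)/125² = 4935/15625
Gini = 1 - Σpᵢ² = 1 - 4935/15625 = 0.6842

0.6842


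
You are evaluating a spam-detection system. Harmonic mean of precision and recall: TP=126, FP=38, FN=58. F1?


Precision = 126/164 = 0.7683
Recall = 126/184 = 0.6848
F1 = 2·P·R/(P+R) = 2·TP/(2·TP+FP+FN) = 252/(252+38+58) = 252/348 = 0.7241

0.7241


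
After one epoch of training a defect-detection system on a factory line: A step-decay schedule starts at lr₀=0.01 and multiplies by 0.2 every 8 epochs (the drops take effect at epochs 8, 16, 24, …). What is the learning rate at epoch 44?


n_drops = ⌊44/8⌋ = 5
lr = 0.01·0.2^5 = 0.01·0.00032 = 0.0000032

0.0000032


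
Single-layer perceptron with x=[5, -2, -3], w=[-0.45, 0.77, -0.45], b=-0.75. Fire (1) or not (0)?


z = (5)·(-0.45) + (-2)·(0.77) + (-3)·(-0.45) - 0.75
  = -3.19
step(z) = 0 (z<0)

0


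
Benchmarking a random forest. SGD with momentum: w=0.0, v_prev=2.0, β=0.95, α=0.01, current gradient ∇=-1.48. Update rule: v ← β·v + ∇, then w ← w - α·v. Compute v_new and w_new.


v_new = 0.95·2.0 - 1.48 = 1.9 - 1.48 = 0.42
w_new = 0.0 - 0.01·0.42 = 0.0 - 0.0042 = -0.0042

v_new=0.42, w_new=-0.0042


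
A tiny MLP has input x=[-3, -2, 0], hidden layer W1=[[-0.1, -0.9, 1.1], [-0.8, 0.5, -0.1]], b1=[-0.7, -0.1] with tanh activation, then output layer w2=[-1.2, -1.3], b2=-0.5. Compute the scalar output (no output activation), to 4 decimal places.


z1[0] = (-0.1)·(-3) + (-0.9)·(-2) + (1.1)·(0) - 0.7 = 1.4
z1[1] = (-0.8)·(-3) + (0.5)·(-2) + (-0.1)·(0) - 0.1 = 1.3
h = tanh(z1) = [0.8854, 0.8617]
output = (-1.2)·(0.8854) + (-1.3)·(0.8617) - 0.5 = -2.6827

-2.6827


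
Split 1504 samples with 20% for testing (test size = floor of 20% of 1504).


Test = ⌊1504·20/100⌋ = 300
Train = 1504 - 300 = 1204

Train: 1204, Test: 300


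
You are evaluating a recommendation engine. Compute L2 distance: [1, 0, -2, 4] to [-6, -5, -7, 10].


d = √((1+ 6)² + (0+ 5)² + (-2+ 7)² + (4-10)²)
  = √(49 + 25 + 25 + 36)
  = √135 = 11.619

11.619


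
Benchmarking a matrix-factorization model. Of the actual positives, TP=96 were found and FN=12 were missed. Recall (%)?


Recall = TP/(TP+FN)
= 96/(96+12)
= 96/108 = 88.89%

88.89%


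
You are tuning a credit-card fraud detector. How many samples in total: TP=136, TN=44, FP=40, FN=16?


Total = TP + TN + FP + FN
= 136 + 44 + 40 + 16
= 236
(Predicted positive: 176, predicted negative: 60)

236


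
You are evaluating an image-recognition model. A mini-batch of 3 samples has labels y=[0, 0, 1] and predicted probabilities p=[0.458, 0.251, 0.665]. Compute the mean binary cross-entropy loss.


L[0] = -ln(1-0.458) = -ln(0.542) = 0.6125
L[1] = -ln(1-0.251) = -ln(0.749) = 0.289
L[2] = -ln(0.665) = 0.408
mean = (0.6125 + 0.289 + 0.408)/3 = 0.4365

0.4365


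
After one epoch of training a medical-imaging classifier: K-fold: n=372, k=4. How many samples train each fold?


Fold size = 372/4 = 93
Training per fold = 372 - 93 = 279

279


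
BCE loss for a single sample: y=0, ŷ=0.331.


BCE = -[y·ln(p) + (1-y)·ln(1-p)]
= -0 - 1·ln(1-0.331)
= -ln(0.669) = 0.402

0.402


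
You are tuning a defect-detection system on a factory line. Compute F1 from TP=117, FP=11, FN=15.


Precision = 117/128 = 0.9141
Recall = 117/132 = 0.8864
F1 = 2·P·R/(P+R) = 2·TP/(2·TP+FP+FN) = 234/(234+11+15) = 234/260 = 0.9

0.9


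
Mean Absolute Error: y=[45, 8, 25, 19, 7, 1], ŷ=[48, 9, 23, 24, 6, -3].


Absolute errors: |45-48|=3, |8-9|=1, |25-23|=2, |19-24|=5, |7-6|=1, |1+ 3|=4
Sum = 16
MAE = 16/6 = 8/3

8/3


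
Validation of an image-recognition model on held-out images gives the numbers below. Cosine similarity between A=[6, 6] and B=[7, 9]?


A·B = 6·7 + 6·9 = 96
‖A‖ = √72 = 8.4853, ‖B‖ = √130 = 11.4018
cos = 96/(√72·√130) = 96/√9360 = 0.9923

0.9923
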